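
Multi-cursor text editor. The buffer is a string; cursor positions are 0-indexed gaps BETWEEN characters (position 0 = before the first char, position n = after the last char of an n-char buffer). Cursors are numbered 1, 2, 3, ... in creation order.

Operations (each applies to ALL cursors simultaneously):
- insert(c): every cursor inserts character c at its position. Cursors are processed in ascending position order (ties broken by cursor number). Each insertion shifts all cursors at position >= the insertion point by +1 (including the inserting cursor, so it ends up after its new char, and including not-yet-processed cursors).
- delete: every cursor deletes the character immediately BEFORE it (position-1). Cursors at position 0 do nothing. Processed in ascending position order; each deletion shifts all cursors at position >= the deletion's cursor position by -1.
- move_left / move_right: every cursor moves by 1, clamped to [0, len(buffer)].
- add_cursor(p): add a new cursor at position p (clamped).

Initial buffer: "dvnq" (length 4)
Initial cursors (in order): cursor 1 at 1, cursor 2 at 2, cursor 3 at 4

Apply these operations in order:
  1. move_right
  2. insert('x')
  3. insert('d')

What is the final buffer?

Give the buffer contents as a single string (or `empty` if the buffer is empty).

After op 1 (move_right): buffer="dvnq" (len 4), cursors c1@2 c2@3 c3@4, authorship ....
After op 2 (insert('x')): buffer="dvxnxqx" (len 7), cursors c1@3 c2@5 c3@7, authorship ..1.2.3
After op 3 (insert('d')): buffer="dvxdnxdqxd" (len 10), cursors c1@4 c2@7 c3@10, authorship ..11.22.33

Answer: dvxdnxdqxd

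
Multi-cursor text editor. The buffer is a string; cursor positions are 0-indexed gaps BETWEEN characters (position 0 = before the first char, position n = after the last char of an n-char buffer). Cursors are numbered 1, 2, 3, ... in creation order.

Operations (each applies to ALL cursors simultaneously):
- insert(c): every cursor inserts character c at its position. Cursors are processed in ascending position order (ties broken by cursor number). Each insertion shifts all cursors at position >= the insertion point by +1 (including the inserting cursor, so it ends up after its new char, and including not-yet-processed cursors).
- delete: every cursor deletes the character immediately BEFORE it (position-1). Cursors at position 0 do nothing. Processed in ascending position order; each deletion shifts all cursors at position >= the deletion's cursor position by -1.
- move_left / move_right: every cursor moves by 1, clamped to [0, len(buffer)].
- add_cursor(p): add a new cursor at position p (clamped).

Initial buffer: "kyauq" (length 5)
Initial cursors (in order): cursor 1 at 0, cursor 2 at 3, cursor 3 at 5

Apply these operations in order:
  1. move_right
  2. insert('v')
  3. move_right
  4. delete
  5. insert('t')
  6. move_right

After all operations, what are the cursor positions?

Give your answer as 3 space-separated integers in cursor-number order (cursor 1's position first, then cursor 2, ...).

After op 1 (move_right): buffer="kyauq" (len 5), cursors c1@1 c2@4 c3@5, authorship .....
After op 2 (insert('v')): buffer="kvyauvqv" (len 8), cursors c1@2 c2@6 c3@8, authorship .1...2.3
After op 3 (move_right): buffer="kvyauvqv" (len 8), cursors c1@3 c2@7 c3@8, authorship .1...2.3
After op 4 (delete): buffer="kvauv" (len 5), cursors c1@2 c2@5 c3@5, authorship .1..2
After op 5 (insert('t')): buffer="kvtauvtt" (len 8), cursors c1@3 c2@8 c3@8, authorship .11..223
After op 6 (move_right): buffer="kvtauvtt" (len 8), cursors c1@4 c2@8 c3@8, authorship .11..223

Answer: 4 8 8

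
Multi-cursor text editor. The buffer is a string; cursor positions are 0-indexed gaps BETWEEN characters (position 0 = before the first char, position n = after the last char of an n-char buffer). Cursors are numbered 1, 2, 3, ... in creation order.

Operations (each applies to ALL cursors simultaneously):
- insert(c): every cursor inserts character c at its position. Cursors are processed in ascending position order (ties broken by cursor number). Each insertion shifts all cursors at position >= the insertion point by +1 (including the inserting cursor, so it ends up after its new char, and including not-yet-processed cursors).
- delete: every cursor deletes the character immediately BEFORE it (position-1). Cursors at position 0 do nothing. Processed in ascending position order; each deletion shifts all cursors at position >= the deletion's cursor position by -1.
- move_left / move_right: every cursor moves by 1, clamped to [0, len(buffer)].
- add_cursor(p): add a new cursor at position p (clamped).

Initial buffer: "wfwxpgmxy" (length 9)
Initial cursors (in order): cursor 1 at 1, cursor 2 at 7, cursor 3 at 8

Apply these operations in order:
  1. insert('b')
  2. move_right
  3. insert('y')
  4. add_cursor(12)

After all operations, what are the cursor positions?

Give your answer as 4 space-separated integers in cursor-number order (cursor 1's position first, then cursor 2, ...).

Answer: 4 12 15 12

Derivation:
After op 1 (insert('b')): buffer="wbfwxpgmbxby" (len 12), cursors c1@2 c2@9 c3@11, authorship .1......2.3.
After op 2 (move_right): buffer="wbfwxpgmbxby" (len 12), cursors c1@3 c2@10 c3@12, authorship .1......2.3.
After op 3 (insert('y')): buffer="wbfywxpgmbxybyy" (len 15), cursors c1@4 c2@12 c3@15, authorship .1.1.....2.23.3
After op 4 (add_cursor(12)): buffer="wbfywxpgmbxybyy" (len 15), cursors c1@4 c2@12 c4@12 c3@15, authorship .1.1.....2.23.3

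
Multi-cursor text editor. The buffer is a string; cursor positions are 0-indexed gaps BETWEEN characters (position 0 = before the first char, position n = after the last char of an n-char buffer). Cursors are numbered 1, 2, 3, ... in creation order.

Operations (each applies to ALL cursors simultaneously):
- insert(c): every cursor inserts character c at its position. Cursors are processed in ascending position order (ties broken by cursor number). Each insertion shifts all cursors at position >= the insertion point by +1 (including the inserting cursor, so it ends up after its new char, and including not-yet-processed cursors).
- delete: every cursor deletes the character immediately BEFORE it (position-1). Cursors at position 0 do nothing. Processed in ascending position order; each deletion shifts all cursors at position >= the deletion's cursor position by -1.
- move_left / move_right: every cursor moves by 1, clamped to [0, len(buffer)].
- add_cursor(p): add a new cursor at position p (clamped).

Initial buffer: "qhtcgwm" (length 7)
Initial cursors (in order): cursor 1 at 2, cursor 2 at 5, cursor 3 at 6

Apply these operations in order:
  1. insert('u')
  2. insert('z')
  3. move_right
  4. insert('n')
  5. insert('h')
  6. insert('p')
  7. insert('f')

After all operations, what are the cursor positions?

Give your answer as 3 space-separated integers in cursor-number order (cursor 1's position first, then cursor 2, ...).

After op 1 (insert('u')): buffer="qhutcguwum" (len 10), cursors c1@3 c2@7 c3@9, authorship ..1...2.3.
After op 2 (insert('z')): buffer="qhuztcguzwuzm" (len 13), cursors c1@4 c2@9 c3@12, authorship ..11...22.33.
After op 3 (move_right): buffer="qhuztcguzwuzm" (len 13), cursors c1@5 c2@10 c3@13, authorship ..11...22.33.
After op 4 (insert('n')): buffer="qhuztncguzwnuzmn" (len 16), cursors c1@6 c2@12 c3@16, authorship ..11.1..22.233.3
After op 5 (insert('h')): buffer="qhuztnhcguzwnhuzmnh" (len 19), cursors c1@7 c2@14 c3@19, authorship ..11.11..22.2233.33
After op 6 (insert('p')): buffer="qhuztnhpcguzwnhpuzmnhp" (len 22), cursors c1@8 c2@16 c3@22, authorship ..11.111..22.22233.333
After op 7 (insert('f')): buffer="qhuztnhpfcguzwnhpfuzmnhpf" (len 25), cursors c1@9 c2@18 c3@25, authorship ..11.1111..22.222233.3333

Answer: 9 18 25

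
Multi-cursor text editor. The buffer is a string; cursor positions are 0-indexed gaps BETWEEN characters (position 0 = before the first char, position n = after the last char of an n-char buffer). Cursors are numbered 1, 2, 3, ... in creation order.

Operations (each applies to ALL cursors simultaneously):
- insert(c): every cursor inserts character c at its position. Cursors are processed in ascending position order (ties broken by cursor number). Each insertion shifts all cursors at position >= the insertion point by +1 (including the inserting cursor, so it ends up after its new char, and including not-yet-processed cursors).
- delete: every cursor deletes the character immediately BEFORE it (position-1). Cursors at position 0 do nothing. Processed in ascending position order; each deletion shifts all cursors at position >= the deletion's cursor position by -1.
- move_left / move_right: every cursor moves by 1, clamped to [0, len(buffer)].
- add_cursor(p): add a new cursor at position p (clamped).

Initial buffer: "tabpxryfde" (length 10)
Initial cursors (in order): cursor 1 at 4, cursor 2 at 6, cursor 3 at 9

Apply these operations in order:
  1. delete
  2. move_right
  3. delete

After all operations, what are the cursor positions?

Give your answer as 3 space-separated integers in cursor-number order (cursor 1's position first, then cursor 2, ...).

After op 1 (delete): buffer="tabxyfe" (len 7), cursors c1@3 c2@4 c3@6, authorship .......
After op 2 (move_right): buffer="tabxyfe" (len 7), cursors c1@4 c2@5 c3@7, authorship .......
After op 3 (delete): buffer="tabf" (len 4), cursors c1@3 c2@3 c3@4, authorship ....

Answer: 3 3 4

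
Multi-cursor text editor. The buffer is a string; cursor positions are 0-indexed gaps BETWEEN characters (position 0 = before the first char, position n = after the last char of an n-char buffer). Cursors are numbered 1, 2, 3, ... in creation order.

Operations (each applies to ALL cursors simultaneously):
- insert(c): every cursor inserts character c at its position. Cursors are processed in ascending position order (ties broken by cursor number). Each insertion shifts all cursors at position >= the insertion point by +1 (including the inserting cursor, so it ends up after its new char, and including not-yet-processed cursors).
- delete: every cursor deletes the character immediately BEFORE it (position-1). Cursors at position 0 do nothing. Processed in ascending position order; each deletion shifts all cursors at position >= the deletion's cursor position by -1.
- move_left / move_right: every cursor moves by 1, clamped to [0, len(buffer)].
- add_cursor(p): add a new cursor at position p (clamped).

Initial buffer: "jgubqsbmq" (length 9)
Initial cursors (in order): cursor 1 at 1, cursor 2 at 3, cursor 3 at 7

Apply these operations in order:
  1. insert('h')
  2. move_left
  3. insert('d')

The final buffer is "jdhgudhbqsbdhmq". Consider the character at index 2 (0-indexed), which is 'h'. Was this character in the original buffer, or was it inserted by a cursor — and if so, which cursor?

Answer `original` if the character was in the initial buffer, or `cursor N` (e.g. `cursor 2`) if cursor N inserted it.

Answer: cursor 1

Derivation:
After op 1 (insert('h')): buffer="jhguhbqsbhmq" (len 12), cursors c1@2 c2@5 c3@10, authorship .1..2....3..
After op 2 (move_left): buffer="jhguhbqsbhmq" (len 12), cursors c1@1 c2@4 c3@9, authorship .1..2....3..
After op 3 (insert('d')): buffer="jdhgudhbqsbdhmq" (len 15), cursors c1@2 c2@6 c3@12, authorship .11..22....33..
Authorship (.=original, N=cursor N): . 1 1 . . 2 2 . . . . 3 3 . .
Index 2: author = 1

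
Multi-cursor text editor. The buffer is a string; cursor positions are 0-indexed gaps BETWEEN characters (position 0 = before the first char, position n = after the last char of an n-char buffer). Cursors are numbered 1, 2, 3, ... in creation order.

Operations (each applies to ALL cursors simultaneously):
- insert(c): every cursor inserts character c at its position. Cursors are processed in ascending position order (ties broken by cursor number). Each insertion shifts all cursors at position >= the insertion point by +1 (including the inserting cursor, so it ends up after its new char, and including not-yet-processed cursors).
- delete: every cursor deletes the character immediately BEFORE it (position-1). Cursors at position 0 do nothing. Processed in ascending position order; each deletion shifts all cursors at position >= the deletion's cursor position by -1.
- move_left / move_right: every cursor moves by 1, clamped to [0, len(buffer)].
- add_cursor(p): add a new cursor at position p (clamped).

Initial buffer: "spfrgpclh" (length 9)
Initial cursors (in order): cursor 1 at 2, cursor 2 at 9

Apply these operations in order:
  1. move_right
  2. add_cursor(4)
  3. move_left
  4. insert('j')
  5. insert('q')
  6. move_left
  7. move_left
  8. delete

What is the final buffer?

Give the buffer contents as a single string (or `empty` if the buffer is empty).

After op 1 (move_right): buffer="spfrgpclh" (len 9), cursors c1@3 c2@9, authorship .........
After op 2 (add_cursor(4)): buffer="spfrgpclh" (len 9), cursors c1@3 c3@4 c2@9, authorship .........
After op 3 (move_left): buffer="spfrgpclh" (len 9), cursors c1@2 c3@3 c2@8, authorship .........
After op 4 (insert('j')): buffer="spjfjrgpcljh" (len 12), cursors c1@3 c3@5 c2@11, authorship ..1.3.....2.
After op 5 (insert('q')): buffer="spjqfjqrgpcljqh" (len 15), cursors c1@4 c3@7 c2@14, authorship ..11.33.....22.
After op 6 (move_left): buffer="spjqfjqrgpcljqh" (len 15), cursors c1@3 c3@6 c2@13, authorship ..11.33.....22.
After op 7 (move_left): buffer="spjqfjqrgpcljqh" (len 15), cursors c1@2 c3@5 c2@12, authorship ..11.33.....22.
After op 8 (delete): buffer="sjqjqrgpcjqh" (len 12), cursors c1@1 c3@3 c2@9, authorship .1133....22.

Answer: sjqjqrgpcjqh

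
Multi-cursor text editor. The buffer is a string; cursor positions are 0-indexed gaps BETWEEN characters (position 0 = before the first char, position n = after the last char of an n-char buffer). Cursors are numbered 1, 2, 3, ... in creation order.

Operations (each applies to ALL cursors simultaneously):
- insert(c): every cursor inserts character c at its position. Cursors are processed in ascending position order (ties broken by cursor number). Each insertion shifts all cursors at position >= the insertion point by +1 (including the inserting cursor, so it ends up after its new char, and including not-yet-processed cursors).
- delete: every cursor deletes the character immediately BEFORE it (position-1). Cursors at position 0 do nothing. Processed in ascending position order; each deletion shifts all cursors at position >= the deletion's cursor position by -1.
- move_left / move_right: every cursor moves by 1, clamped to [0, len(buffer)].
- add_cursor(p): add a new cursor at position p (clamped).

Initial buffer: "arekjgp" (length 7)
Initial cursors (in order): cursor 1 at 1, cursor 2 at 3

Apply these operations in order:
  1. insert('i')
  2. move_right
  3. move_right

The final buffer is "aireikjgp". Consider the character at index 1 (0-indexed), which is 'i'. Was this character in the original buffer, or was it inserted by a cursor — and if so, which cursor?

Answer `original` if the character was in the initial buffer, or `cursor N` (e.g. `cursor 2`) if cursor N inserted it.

Answer: cursor 1

Derivation:
After op 1 (insert('i')): buffer="aireikjgp" (len 9), cursors c1@2 c2@5, authorship .1..2....
After op 2 (move_right): buffer="aireikjgp" (len 9), cursors c1@3 c2@6, authorship .1..2....
After op 3 (move_right): buffer="aireikjgp" (len 9), cursors c1@4 c2@7, authorship .1..2....
Authorship (.=original, N=cursor N): . 1 . . 2 . . . .
Index 1: author = 1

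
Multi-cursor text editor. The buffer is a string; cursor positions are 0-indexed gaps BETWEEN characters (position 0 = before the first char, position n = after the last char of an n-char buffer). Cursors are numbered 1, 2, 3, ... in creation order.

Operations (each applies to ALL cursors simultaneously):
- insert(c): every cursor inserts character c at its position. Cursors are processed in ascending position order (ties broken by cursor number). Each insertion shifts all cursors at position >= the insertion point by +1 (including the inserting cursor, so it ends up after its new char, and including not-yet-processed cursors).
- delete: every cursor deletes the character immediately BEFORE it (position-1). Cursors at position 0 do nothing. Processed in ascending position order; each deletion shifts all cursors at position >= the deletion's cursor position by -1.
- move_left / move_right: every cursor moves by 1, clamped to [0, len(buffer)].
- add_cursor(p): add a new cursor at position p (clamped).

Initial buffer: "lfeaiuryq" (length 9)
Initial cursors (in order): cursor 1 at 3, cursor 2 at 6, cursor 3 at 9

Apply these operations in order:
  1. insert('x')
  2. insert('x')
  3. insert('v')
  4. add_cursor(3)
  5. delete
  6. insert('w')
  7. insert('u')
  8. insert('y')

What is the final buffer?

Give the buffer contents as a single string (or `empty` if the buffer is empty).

After op 1 (insert('x')): buffer="lfexaiuxryqx" (len 12), cursors c1@4 c2@8 c3@12, authorship ...1...2...3
After op 2 (insert('x')): buffer="lfexxaiuxxryqxx" (len 15), cursors c1@5 c2@10 c3@15, authorship ...11...22...33
After op 3 (insert('v')): buffer="lfexxvaiuxxvryqxxv" (len 18), cursors c1@6 c2@12 c3@18, authorship ...111...222...333
After op 4 (add_cursor(3)): buffer="lfexxvaiuxxvryqxxv" (len 18), cursors c4@3 c1@6 c2@12 c3@18, authorship ...111...222...333
After op 5 (delete): buffer="lfxxaiuxxryqxx" (len 14), cursors c4@2 c1@4 c2@9 c3@14, authorship ..11...22...33
After op 6 (insert('w')): buffer="lfwxxwaiuxxwryqxxw" (len 18), cursors c4@3 c1@6 c2@12 c3@18, authorship ..4111...222...333
After op 7 (insert('u')): buffer="lfwuxxwuaiuxxwuryqxxwu" (len 22), cursors c4@4 c1@8 c2@15 c3@22, authorship ..441111...2222...3333
After op 8 (insert('y')): buffer="lfwuyxxwuyaiuxxwuyryqxxwuy" (len 26), cursors c4@5 c1@10 c2@18 c3@26, authorship ..44411111...22222...33333

Answer: lfwuyxxwuyaiuxxwuyryqxxwuy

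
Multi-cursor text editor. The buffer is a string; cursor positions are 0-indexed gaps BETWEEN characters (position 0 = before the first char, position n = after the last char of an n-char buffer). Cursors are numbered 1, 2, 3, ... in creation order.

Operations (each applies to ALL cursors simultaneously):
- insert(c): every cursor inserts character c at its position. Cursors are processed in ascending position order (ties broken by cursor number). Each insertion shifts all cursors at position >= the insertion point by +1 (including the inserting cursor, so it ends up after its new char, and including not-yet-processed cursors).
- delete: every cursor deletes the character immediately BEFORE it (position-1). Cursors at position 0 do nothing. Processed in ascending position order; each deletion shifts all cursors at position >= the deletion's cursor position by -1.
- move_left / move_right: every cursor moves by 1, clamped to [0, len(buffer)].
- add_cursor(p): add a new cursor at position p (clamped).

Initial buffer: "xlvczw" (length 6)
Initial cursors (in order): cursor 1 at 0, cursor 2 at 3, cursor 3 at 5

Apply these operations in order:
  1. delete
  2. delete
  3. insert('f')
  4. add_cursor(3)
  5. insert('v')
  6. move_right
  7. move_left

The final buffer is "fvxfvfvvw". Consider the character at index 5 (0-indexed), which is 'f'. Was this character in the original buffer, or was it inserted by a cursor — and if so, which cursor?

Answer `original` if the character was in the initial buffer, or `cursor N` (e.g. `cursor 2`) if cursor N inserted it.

After op 1 (delete): buffer="xlcw" (len 4), cursors c1@0 c2@2 c3@3, authorship ....
After op 2 (delete): buffer="xw" (len 2), cursors c1@0 c2@1 c3@1, authorship ..
After op 3 (insert('f')): buffer="fxffw" (len 5), cursors c1@1 c2@4 c3@4, authorship 1.23.
After op 4 (add_cursor(3)): buffer="fxffw" (len 5), cursors c1@1 c4@3 c2@4 c3@4, authorship 1.23.
After op 5 (insert('v')): buffer="fvxfvfvvw" (len 9), cursors c1@2 c4@5 c2@8 c3@8, authorship 11.24323.
After op 6 (move_right): buffer="fvxfvfvvw" (len 9), cursors c1@3 c4@6 c2@9 c3@9, authorship 11.24323.
After op 7 (move_left): buffer="fvxfvfvvw" (len 9), cursors c1@2 c4@5 c2@8 c3@8, authorship 11.24323.
Authorship (.=original, N=cursor N): 1 1 . 2 4 3 2 3 .
Index 5: author = 3

Answer: cursor 3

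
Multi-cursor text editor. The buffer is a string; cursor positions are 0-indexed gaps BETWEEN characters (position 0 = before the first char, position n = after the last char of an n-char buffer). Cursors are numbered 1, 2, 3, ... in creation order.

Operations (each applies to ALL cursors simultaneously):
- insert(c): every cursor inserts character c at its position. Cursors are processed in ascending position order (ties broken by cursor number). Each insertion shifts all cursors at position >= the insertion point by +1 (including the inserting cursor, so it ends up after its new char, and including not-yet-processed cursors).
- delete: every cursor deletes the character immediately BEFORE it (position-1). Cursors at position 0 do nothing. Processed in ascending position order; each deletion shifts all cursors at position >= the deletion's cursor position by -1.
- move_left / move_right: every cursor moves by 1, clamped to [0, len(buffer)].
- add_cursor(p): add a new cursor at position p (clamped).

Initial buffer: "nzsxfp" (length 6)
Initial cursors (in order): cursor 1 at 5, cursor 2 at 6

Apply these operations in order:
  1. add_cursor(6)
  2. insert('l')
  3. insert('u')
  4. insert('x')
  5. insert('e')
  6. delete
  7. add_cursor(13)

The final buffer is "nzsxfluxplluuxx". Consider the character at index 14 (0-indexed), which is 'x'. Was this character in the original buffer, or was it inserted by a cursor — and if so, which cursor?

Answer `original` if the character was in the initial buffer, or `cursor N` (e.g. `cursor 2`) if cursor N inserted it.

Answer: cursor 3

Derivation:
After op 1 (add_cursor(6)): buffer="nzsxfp" (len 6), cursors c1@5 c2@6 c3@6, authorship ......
After op 2 (insert('l')): buffer="nzsxflpll" (len 9), cursors c1@6 c2@9 c3@9, authorship .....1.23
After op 3 (insert('u')): buffer="nzsxfluplluu" (len 12), cursors c1@7 c2@12 c3@12, authorship .....11.2323
After op 4 (insert('x')): buffer="nzsxfluxplluuxx" (len 15), cursors c1@8 c2@15 c3@15, authorship .....111.232323
After op 5 (insert('e')): buffer="nzsxfluxeplluuxxee" (len 18), cursors c1@9 c2@18 c3@18, authorship .....1111.23232323
After op 6 (delete): buffer="nzsxfluxplluuxx" (len 15), cursors c1@8 c2@15 c3@15, authorship .....111.232323
After op 7 (add_cursor(13)): buffer="nzsxfluxplluuxx" (len 15), cursors c1@8 c4@13 c2@15 c3@15, authorship .....111.232323
Authorship (.=original, N=cursor N): . . . . . 1 1 1 . 2 3 2 3 2 3
Index 14: author = 3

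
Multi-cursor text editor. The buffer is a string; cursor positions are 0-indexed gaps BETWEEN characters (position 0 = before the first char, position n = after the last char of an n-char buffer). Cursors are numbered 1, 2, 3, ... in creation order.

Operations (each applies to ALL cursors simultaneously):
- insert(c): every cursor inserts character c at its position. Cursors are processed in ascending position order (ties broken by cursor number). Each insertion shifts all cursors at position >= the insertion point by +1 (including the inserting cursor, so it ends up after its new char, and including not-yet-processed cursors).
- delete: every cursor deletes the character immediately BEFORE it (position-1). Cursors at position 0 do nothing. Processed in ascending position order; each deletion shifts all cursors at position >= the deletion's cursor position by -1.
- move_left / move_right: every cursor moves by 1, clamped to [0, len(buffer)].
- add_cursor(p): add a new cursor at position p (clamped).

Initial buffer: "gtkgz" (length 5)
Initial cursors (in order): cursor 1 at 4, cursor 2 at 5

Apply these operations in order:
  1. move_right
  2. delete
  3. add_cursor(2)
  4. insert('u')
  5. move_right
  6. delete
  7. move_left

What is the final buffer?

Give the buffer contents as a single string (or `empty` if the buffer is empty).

After op 1 (move_right): buffer="gtkgz" (len 5), cursors c1@5 c2@5, authorship .....
After op 2 (delete): buffer="gtk" (len 3), cursors c1@3 c2@3, authorship ...
After op 3 (add_cursor(2)): buffer="gtk" (len 3), cursors c3@2 c1@3 c2@3, authorship ...
After op 4 (insert('u')): buffer="gtukuu" (len 6), cursors c3@3 c1@6 c2@6, authorship ..3.12
After op 5 (move_right): buffer="gtukuu" (len 6), cursors c3@4 c1@6 c2@6, authorship ..3.12
After op 6 (delete): buffer="gtu" (len 3), cursors c1@3 c2@3 c3@3, authorship ..3
After op 7 (move_left): buffer="gtu" (len 3), cursors c1@2 c2@2 c3@2, authorship ..3

Answer: gtu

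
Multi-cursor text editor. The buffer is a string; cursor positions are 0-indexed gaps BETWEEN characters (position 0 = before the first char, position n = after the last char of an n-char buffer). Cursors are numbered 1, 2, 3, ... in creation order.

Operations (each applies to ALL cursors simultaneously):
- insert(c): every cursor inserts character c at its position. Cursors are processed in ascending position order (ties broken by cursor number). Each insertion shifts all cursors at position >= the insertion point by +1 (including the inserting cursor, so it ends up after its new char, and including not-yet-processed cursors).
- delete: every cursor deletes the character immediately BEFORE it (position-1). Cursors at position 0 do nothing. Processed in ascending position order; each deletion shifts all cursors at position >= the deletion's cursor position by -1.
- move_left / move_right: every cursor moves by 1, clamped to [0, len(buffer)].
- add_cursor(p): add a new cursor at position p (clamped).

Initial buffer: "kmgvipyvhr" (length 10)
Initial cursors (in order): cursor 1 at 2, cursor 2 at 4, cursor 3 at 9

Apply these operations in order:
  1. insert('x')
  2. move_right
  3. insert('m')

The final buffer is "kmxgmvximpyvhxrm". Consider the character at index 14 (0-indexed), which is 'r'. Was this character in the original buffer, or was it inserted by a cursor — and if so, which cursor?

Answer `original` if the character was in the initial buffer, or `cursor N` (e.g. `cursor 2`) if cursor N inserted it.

Answer: original

Derivation:
After op 1 (insert('x')): buffer="kmxgvxipyvhxr" (len 13), cursors c1@3 c2@6 c3@12, authorship ..1..2.....3.
After op 2 (move_right): buffer="kmxgvxipyvhxr" (len 13), cursors c1@4 c2@7 c3@13, authorship ..1..2.....3.
After op 3 (insert('m')): buffer="kmxgmvximpyvhxrm" (len 16), cursors c1@5 c2@9 c3@16, authorship ..1.1.2.2....3.3
Authorship (.=original, N=cursor N): . . 1 . 1 . 2 . 2 . . . . 3 . 3
Index 14: author = original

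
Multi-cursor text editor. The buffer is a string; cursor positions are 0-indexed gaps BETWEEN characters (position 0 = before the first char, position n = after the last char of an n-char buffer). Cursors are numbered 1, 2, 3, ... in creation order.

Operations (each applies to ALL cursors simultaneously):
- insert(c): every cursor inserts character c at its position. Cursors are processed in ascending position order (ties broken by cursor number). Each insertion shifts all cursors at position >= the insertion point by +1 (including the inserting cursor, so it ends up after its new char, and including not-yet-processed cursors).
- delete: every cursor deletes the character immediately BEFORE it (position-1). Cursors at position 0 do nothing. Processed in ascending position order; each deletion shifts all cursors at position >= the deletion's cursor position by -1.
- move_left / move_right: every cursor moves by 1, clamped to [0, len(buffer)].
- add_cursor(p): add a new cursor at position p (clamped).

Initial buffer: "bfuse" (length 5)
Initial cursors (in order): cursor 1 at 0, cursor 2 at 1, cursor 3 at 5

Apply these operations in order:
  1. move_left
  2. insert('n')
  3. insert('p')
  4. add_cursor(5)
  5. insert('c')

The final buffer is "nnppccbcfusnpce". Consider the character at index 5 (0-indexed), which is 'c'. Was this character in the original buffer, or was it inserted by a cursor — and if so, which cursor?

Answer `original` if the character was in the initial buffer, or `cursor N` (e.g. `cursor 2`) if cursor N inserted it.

Answer: cursor 2

Derivation:
After op 1 (move_left): buffer="bfuse" (len 5), cursors c1@0 c2@0 c3@4, authorship .....
After op 2 (insert('n')): buffer="nnbfusne" (len 8), cursors c1@2 c2@2 c3@7, authorship 12....3.
After op 3 (insert('p')): buffer="nnppbfusnpe" (len 11), cursors c1@4 c2@4 c3@10, authorship 1212....33.
After op 4 (add_cursor(5)): buffer="nnppbfusnpe" (len 11), cursors c1@4 c2@4 c4@5 c3@10, authorship 1212....33.
After op 5 (insert('c')): buffer="nnppccbcfusnpce" (len 15), cursors c1@6 c2@6 c4@8 c3@14, authorship 121212.4...333.
Authorship (.=original, N=cursor N): 1 2 1 2 1 2 . 4 . . . 3 3 3 .
Index 5: author = 2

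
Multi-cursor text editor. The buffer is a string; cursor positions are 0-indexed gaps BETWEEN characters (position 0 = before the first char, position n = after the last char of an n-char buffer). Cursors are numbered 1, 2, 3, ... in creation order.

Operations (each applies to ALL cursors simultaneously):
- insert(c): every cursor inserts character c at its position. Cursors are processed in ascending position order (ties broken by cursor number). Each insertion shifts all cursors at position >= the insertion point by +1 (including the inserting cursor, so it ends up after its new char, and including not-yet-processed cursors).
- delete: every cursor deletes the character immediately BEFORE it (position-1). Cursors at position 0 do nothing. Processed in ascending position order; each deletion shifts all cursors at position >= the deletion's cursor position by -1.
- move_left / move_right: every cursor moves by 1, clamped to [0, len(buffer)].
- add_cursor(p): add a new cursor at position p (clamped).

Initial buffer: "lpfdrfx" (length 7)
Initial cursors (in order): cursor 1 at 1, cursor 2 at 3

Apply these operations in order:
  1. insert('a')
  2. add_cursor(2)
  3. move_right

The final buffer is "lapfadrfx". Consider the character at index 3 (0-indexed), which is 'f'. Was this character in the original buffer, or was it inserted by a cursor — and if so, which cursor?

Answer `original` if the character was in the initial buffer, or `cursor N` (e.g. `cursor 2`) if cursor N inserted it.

Answer: original

Derivation:
After op 1 (insert('a')): buffer="lapfadrfx" (len 9), cursors c1@2 c2@5, authorship .1..2....
After op 2 (add_cursor(2)): buffer="lapfadrfx" (len 9), cursors c1@2 c3@2 c2@5, authorship .1..2....
After op 3 (move_right): buffer="lapfadrfx" (len 9), cursors c1@3 c3@3 c2@6, authorship .1..2....
Authorship (.=original, N=cursor N): . 1 . . 2 . . . .
Index 3: author = original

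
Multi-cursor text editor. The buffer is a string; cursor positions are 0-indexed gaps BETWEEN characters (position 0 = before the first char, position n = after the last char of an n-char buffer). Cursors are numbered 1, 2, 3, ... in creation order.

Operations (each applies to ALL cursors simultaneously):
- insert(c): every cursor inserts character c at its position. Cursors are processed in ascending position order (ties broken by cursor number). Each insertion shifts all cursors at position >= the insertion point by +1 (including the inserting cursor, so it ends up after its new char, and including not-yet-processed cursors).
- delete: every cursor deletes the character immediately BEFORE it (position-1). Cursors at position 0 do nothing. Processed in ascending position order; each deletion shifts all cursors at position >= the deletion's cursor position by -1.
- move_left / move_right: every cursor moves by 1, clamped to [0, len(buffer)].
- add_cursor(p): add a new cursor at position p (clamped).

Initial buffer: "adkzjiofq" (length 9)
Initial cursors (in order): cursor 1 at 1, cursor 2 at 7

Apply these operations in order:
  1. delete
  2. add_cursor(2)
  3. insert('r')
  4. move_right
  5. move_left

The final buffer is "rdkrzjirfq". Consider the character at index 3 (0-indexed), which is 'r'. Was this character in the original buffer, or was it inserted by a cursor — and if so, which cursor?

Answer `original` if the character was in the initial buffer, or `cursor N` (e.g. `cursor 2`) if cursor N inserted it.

After op 1 (delete): buffer="dkzjifq" (len 7), cursors c1@0 c2@5, authorship .......
After op 2 (add_cursor(2)): buffer="dkzjifq" (len 7), cursors c1@0 c3@2 c2@5, authorship .......
After op 3 (insert('r')): buffer="rdkrzjirfq" (len 10), cursors c1@1 c3@4 c2@8, authorship 1..3...2..
After op 4 (move_right): buffer="rdkrzjirfq" (len 10), cursors c1@2 c3@5 c2@9, authorship 1..3...2..
After op 5 (move_left): buffer="rdkrzjirfq" (len 10), cursors c1@1 c3@4 c2@8, authorship 1..3...2..
Authorship (.=original, N=cursor N): 1 . . 3 . . . 2 . .
Index 3: author = 3

Answer: cursor 3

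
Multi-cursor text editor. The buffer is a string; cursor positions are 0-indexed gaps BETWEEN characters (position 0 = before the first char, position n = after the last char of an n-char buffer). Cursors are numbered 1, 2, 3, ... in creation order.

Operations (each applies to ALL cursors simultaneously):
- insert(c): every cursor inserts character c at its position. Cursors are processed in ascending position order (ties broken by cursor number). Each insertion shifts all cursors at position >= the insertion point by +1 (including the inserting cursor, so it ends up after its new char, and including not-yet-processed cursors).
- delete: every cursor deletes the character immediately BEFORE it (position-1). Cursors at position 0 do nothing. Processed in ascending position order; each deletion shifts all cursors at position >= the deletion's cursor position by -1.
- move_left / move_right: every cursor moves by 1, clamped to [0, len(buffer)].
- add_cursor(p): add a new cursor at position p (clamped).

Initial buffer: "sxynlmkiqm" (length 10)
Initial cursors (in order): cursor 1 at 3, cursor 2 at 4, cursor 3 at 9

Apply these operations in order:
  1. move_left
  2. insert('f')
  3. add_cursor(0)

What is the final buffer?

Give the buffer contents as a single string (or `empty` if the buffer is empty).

Answer: sxfyfnlmkifqm

Derivation:
After op 1 (move_left): buffer="sxynlmkiqm" (len 10), cursors c1@2 c2@3 c3@8, authorship ..........
After op 2 (insert('f')): buffer="sxfyfnlmkifqm" (len 13), cursors c1@3 c2@5 c3@11, authorship ..1.2.....3..
After op 3 (add_cursor(0)): buffer="sxfyfnlmkifqm" (len 13), cursors c4@0 c1@3 c2@5 c3@11, authorship ..1.2.....3..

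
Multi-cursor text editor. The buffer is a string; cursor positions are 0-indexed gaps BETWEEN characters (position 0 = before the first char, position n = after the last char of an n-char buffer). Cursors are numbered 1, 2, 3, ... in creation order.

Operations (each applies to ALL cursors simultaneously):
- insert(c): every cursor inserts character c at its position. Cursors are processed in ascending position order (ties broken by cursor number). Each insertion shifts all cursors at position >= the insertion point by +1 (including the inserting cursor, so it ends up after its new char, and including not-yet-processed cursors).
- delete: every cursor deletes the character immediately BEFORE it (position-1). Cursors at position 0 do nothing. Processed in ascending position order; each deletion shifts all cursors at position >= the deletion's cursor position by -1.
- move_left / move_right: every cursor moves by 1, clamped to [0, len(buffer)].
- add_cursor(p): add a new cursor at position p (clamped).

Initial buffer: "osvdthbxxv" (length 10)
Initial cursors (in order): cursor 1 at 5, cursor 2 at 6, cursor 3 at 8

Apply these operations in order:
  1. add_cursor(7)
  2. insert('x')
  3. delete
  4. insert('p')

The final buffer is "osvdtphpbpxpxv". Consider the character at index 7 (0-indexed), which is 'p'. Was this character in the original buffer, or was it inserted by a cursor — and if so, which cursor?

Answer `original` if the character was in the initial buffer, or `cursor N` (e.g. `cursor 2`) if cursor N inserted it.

After op 1 (add_cursor(7)): buffer="osvdthbxxv" (len 10), cursors c1@5 c2@6 c4@7 c3@8, authorship ..........
After op 2 (insert('x')): buffer="osvdtxhxbxxxxv" (len 14), cursors c1@6 c2@8 c4@10 c3@12, authorship .....1.2.4.3..
After op 3 (delete): buffer="osvdthbxxv" (len 10), cursors c1@5 c2@6 c4@7 c3@8, authorship ..........
After op 4 (insert('p')): buffer="osvdtphpbpxpxv" (len 14), cursors c1@6 c2@8 c4@10 c3@12, authorship .....1.2.4.3..
Authorship (.=original, N=cursor N): . . . . . 1 . 2 . 4 . 3 . .
Index 7: author = 2

Answer: cursor 2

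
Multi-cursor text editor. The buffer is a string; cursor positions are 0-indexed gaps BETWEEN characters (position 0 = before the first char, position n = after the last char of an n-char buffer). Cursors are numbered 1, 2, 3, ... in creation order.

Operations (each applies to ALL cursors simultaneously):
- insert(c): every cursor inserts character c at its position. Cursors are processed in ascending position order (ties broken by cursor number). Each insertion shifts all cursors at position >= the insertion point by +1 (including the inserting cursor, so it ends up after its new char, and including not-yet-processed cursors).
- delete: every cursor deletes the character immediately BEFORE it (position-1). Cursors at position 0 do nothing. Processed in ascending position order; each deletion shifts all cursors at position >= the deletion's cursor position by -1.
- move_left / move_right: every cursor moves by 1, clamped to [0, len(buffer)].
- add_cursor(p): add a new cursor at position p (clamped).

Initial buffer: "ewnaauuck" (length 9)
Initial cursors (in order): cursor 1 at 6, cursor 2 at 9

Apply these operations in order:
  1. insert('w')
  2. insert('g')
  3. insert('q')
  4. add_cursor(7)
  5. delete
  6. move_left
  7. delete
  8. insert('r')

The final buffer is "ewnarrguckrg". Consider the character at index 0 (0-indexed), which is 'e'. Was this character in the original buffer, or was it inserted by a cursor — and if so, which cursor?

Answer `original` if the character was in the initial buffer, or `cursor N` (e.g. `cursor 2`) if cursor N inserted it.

After op 1 (insert('w')): buffer="ewnaauwuckw" (len 11), cursors c1@7 c2@11, authorship ......1...2
After op 2 (insert('g')): buffer="ewnaauwguckwg" (len 13), cursors c1@8 c2@13, authorship ......11...22
After op 3 (insert('q')): buffer="ewnaauwgquckwgq" (len 15), cursors c1@9 c2@15, authorship ......111...222
After op 4 (add_cursor(7)): buffer="ewnaauwgquckwgq" (len 15), cursors c3@7 c1@9 c2@15, authorship ......111...222
After op 5 (delete): buffer="ewnaauguckwg" (len 12), cursors c3@6 c1@7 c2@12, authorship ......1...22
After op 6 (move_left): buffer="ewnaauguckwg" (len 12), cursors c3@5 c1@6 c2@11, authorship ......1...22
After op 7 (delete): buffer="ewnaguckg" (len 9), cursors c1@4 c3@4 c2@8, authorship ....1...2
After op 8 (insert('r')): buffer="ewnarrguckrg" (len 12), cursors c1@6 c3@6 c2@11, authorship ....131...22
Authorship (.=original, N=cursor N): . . . . 1 3 1 . . . 2 2
Index 0: author = original

Answer: original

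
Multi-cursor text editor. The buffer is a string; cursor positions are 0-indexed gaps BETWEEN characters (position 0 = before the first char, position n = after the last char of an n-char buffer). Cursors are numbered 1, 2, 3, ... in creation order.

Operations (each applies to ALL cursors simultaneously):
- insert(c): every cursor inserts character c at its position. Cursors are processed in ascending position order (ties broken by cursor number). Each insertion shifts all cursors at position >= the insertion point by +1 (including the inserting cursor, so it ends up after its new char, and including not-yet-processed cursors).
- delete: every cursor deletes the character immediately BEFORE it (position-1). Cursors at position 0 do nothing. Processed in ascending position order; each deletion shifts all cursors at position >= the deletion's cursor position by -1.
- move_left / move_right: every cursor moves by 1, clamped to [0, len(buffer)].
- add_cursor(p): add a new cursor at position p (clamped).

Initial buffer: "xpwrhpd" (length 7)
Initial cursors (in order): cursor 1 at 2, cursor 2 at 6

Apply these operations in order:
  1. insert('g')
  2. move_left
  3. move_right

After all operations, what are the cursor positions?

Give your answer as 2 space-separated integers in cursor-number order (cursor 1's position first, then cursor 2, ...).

After op 1 (insert('g')): buffer="xpgwrhpgd" (len 9), cursors c1@3 c2@8, authorship ..1....2.
After op 2 (move_left): buffer="xpgwrhpgd" (len 9), cursors c1@2 c2@7, authorship ..1....2.
After op 3 (move_right): buffer="xpgwrhpgd" (len 9), cursors c1@3 c2@8, authorship ..1....2.

Answer: 3 8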